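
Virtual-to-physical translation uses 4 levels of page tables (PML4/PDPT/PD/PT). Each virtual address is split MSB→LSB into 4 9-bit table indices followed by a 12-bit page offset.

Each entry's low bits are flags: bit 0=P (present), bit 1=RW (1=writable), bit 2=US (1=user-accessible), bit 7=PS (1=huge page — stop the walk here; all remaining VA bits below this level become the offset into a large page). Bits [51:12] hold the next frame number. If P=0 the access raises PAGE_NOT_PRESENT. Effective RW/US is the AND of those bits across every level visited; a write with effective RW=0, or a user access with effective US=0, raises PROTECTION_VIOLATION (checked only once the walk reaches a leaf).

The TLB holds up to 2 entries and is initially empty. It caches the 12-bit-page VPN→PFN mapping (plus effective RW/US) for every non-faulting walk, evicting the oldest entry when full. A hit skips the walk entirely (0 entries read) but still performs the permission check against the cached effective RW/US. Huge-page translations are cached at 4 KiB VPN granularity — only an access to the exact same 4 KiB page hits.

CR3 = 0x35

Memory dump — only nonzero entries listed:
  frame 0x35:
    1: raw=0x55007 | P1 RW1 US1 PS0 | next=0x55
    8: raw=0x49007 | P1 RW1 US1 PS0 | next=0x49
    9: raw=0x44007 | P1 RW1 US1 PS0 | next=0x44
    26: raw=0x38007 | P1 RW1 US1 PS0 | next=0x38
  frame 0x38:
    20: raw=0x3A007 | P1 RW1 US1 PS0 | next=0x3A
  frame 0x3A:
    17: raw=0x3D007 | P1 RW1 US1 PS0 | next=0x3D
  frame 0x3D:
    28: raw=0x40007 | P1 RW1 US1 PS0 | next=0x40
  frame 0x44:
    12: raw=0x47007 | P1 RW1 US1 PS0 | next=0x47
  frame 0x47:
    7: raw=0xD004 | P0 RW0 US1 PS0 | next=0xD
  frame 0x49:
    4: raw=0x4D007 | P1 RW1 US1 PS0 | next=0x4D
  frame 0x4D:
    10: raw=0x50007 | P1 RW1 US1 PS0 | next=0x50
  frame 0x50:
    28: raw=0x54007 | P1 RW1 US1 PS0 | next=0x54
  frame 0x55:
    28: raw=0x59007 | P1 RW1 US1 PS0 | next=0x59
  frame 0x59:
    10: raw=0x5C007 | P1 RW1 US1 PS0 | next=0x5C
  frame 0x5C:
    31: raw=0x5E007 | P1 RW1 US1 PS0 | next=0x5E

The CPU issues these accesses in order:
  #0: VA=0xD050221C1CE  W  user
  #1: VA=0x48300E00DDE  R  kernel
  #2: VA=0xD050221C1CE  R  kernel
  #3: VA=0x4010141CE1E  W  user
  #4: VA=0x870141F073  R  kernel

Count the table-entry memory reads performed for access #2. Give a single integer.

Trace:
#0 VA=0xD050221C1CE (w,user):
  lvl0: tbl 0x35, slot 26 ⇒ 0x38007 (P1/RW1/US1/PS0)
  lvl1: tbl 0x38, slot 20 ⇒ 0x3A007 (P1/RW1/US1/PS0)
  lvl2: tbl 0x3A, slot 17 ⇒ 0x3D007 (P1/RW1/US1/PS0)
  lvl3: tbl 0x3D, slot 28 ⇒ 0x40007 (P1/RW1/US1/PS0)
  → PA=0x401CE  (4 entries read)
#1 VA=0x48300E00DDE (r,kernel):
  lvl0: tbl 0x35, slot 9 ⇒ 0x44007 (P1/RW1/US1/PS0)
  lvl1: tbl 0x44, slot 12 ⇒ 0x47007 (P1/RW1/US1/PS0)
  lvl2: tbl 0x47, slot 7 ⇒ 0xD004 (P0/RW0/US1/PS0)
  → PAGE_NOT_PRESENT  (3 entries read)
#2 VA=0xD050221C1CE (r,kernel):
  TLB hit vpn=0xD050221C → PA=0x401CE
#3 VA=0x4010141CE1E (w,user):
  lvl0: tbl 0x35, slot 8 ⇒ 0x49007 (P1/RW1/US1/PS0)
  lvl1: tbl 0x49, slot 4 ⇒ 0x4D007 (P1/RW1/US1/PS0)
  lvl2: tbl 0x4D, slot 10 ⇒ 0x50007 (P1/RW1/US1/PS0)
  lvl3: tbl 0x50, slot 28 ⇒ 0x54007 (P1/RW1/US1/PS0)
  → PA=0x54E1E  (4 entries read)
#4 VA=0x870141F073 (r,kernel):
  lvl0: tbl 0x35, slot 1 ⇒ 0x55007 (P1/RW1/US1/PS0)
  lvl1: tbl 0x55, slot 28 ⇒ 0x59007 (P1/RW1/US1/PS0)
  lvl2: tbl 0x59, slot 10 ⇒ 0x5C007 (P1/RW1/US1/PS0)
  lvl3: tbl 0x5C, slot 31 ⇒ 0x5E007 (P1/RW1/US1/PS0)
  → PA=0x5E073  (4 entries read)

Entries read for #2: 0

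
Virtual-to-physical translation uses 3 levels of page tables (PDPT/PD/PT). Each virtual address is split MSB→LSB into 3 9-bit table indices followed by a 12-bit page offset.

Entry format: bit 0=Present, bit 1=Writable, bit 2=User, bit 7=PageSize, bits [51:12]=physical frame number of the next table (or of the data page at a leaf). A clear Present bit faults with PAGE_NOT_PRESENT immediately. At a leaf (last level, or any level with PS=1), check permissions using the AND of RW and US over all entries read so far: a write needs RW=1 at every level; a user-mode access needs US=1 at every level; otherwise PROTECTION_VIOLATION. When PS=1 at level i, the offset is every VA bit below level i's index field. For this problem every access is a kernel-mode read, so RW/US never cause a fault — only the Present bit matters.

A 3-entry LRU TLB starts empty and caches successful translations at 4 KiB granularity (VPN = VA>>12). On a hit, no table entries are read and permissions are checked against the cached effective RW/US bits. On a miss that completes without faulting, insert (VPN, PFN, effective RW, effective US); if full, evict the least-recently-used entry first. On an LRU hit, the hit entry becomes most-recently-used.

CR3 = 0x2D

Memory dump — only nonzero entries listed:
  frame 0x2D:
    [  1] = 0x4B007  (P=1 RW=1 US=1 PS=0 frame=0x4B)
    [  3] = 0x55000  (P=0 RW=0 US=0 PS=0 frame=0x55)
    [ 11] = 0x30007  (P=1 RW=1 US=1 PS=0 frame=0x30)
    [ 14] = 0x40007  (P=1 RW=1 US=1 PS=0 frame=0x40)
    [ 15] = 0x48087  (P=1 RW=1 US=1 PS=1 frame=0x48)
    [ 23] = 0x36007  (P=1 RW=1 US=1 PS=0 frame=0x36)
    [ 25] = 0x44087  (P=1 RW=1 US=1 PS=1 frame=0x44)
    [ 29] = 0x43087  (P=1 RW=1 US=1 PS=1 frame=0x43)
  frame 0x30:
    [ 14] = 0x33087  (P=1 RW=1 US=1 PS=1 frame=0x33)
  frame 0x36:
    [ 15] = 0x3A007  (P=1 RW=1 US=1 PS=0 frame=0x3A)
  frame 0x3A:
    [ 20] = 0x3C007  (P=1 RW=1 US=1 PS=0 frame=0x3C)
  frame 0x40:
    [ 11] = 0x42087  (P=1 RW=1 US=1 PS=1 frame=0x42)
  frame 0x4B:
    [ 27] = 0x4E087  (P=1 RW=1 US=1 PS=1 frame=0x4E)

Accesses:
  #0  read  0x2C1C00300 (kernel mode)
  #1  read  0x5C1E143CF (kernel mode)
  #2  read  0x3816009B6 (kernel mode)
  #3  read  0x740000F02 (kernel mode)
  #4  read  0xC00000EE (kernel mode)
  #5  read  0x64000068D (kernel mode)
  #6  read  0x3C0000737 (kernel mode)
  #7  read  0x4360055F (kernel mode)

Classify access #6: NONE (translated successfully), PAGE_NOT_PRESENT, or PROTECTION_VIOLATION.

Walk each access:
#0 VA=0x2C1C00300 (r,kernel):
  [0] read 0x2D idx=11: raw=0x30007 flags P=1 W=1 U=1 S=0
  [1] read 0x30 idx=14: raw=0x33087 flags P=1 W=1 U=1 S=1
  ⇒ phys 0x33300 (huge @L1)  [2 reads]
#1 VA=0x5C1E143CF (r,kernel):
  [0] read 0x2D idx=23: raw=0x36007 flags P=1 W=1 U=1 S=0
  [1] read 0x36 idx=15: raw=0x3A007 flags P=1 W=1 U=1 S=0
  [2] read 0x3A idx=20: raw=0x3C007 flags P=1 W=1 U=1 S=0
  ⇒ phys 0x3C3CF  [3 reads]
#2 VA=0x3816009B6 (r,kernel):
  [0] read 0x2D idx=14: raw=0x40007 flags P=1 W=1 U=1 S=0
  [1] read 0x40 idx=11: raw=0x42087 flags P=1 W=1 U=1 S=1
  ⇒ phys 0x429B6 (huge @L1)  [2 reads]
#3 VA=0x740000F02 (r,kernel):
  [0] read 0x2D idx=29: raw=0x43087 flags P=1 W=1 U=1 S=1
  ⇒ phys 0x43F02 (huge @L0)  [1 reads]
#4 VA=0xC00000EE (r,kernel):
  [0] read 0x2D idx=3: raw=0x55000 flags P=0 W=0 U=0 S=0
  ⇒ fault: PAGE_NOT_PRESENT  — 1 lookups
#5 VA=0x64000068D (r,kernel):
  [0] read 0x2D idx=25: raw=0x44087 flags P=1 W=1 U=1 S=1
  ⇒ phys 0x4468D (huge @L0)  [1 reads]
#6 VA=0x3C0000737 (r,kernel):
  [0] read 0x2D idx=15: raw=0x48087 flags P=1 W=1 U=1 S=1
  ⇒ phys 0x48737 (huge @L0)  [1 reads]
#7 VA=0x4360055F (r,kernel):
  [0] read 0x2D idx=1: raw=0x4B007 flags P=1 W=1 U=1 S=0
  [1] read 0x4B idx=27: raw=0x4E087 flags P=1 W=1 U=1 S=1
  ⇒ phys 0x4E55F (huge @L1)  [2 reads]

Access #6 fault: NONE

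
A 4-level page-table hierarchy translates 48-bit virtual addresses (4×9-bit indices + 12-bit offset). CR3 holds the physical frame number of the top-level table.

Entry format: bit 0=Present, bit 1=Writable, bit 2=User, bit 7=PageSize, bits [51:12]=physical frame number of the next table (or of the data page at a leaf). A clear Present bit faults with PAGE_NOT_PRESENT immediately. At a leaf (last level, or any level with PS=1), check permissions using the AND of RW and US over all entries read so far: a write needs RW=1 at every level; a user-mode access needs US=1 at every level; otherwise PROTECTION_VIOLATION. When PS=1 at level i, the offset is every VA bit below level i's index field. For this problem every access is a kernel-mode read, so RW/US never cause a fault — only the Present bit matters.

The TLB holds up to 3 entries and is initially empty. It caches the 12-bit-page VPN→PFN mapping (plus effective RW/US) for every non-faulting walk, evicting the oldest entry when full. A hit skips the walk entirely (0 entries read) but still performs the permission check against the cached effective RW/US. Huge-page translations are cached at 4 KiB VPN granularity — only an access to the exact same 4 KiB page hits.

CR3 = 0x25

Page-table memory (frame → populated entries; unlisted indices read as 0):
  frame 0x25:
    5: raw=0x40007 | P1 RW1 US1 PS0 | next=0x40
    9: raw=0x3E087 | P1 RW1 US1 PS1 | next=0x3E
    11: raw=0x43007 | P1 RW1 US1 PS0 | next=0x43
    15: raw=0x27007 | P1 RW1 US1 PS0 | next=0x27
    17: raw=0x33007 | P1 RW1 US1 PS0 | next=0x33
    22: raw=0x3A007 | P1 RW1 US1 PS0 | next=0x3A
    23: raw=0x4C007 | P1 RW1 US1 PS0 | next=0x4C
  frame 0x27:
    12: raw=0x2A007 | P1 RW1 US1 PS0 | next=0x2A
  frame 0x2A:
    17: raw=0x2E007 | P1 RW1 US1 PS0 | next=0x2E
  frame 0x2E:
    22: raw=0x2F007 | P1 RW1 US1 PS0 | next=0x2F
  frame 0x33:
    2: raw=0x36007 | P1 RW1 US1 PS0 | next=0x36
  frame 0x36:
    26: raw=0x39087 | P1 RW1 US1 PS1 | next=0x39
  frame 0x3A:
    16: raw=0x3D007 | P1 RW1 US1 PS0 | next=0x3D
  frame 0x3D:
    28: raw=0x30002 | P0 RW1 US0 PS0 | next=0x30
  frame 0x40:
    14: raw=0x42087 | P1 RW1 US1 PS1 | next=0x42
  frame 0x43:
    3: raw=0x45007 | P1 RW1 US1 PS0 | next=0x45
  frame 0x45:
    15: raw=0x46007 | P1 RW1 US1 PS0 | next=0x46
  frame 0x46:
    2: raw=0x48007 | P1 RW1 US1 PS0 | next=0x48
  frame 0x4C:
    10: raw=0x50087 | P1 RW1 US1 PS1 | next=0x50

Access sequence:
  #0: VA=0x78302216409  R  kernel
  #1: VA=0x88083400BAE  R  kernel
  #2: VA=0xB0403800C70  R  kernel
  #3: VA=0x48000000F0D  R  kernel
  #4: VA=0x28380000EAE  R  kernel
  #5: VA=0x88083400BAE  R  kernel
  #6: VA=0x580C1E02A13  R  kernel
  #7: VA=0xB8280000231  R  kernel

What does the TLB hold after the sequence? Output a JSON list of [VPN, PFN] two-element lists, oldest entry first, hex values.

Per-access translation:
#0 VA=0x78302216409 (r,kernel):
  L0 @0x25[15] → 0x27007  P=1,RW=1,US=1,PS=0
  L1 @0x27[12] → 0x2A007  P=1,RW=1,US=1,PS=0
  L2 @0x2A[17] → 0x2E007  P=1,RW=1,US=1,PS=0
  L3 @0x2E[22] → 0x2F007  P=1,RW=1,US=1,PS=0
  ✓ 0x2F409  — 4 lookups
#1 VA=0x88083400BAE (r,kernel):
  L0 @0x25[17] → 0x33007  P=1,RW=1,US=1,PS=0
  L1 @0x33[2] → 0x36007  P=1,RW=1,US=1,PS=0
  L2 @0x36[26] → 0x39087  P=1,RW=1,US=1,PS=1
  ✓ 0x39BAE (huge @L2)  — 3 lookups
#2 VA=0xB0403800C70 (r,kernel):
  L0 @0x25[22] → 0x3A007  P=1,RW=1,US=1,PS=0
  L1 @0x3A[16] → 0x3D007  P=1,RW=1,US=1,PS=0
  L2 @0x3D[28] → 0x30002  P=0,RW=1,US=0,PS=0
  → PAGE_NOT_PRESENT  (3 entries read)
#3 VA=0x48000000F0D (r,kernel):
  L0 @0x25[9] → 0x3E087  P=1,RW=1,US=1,PS=1
  ✓ 0x3EF0D (huge @L0)  — 1 lookups
#4 VA=0x28380000EAE (r,kernel):
  L0 @0x25[5] → 0x40007  P=1,RW=1,US=1,PS=0
  L1 @0x40[14] → 0x42087  P=1,RW=1,US=1,PS=1
  ✓ 0x42EAE (huge @L1)  — 2 lookups
#5 VA=0x88083400BAE (r,kernel):
  TLB hit vpn=0x88083400 → PA=0x39BAE
#6 VA=0x580C1E02A13 (r,kernel):
  L0 @0x25[11] → 0x43007  P=1,RW=1,US=1,PS=0
  L1 @0x43[3] → 0x45007  P=1,RW=1,US=1,PS=0
  L2 @0x45[15] → 0x46007  P=1,RW=1,US=1,PS=0
  L3 @0x46[2] → 0x48007  P=1,RW=1,US=1,PS=0
  ✓ 0x48A13  — 4 lookups
#7 VA=0xB8280000231 (r,kernel):
  L0 @0x25[23] → 0x4C007  P=1,RW=1,US=1,PS=0
  L1 @0x4C[10] → 0x50087  P=1,RW=1,US=1,PS=1
  ✓ 0x50231 (huge @L1)  — 2 lookups

TLB: [["0x28380000", "0x42"], ["0x580C1E02", "0x48"], ["0xB8280000", "0x50"]]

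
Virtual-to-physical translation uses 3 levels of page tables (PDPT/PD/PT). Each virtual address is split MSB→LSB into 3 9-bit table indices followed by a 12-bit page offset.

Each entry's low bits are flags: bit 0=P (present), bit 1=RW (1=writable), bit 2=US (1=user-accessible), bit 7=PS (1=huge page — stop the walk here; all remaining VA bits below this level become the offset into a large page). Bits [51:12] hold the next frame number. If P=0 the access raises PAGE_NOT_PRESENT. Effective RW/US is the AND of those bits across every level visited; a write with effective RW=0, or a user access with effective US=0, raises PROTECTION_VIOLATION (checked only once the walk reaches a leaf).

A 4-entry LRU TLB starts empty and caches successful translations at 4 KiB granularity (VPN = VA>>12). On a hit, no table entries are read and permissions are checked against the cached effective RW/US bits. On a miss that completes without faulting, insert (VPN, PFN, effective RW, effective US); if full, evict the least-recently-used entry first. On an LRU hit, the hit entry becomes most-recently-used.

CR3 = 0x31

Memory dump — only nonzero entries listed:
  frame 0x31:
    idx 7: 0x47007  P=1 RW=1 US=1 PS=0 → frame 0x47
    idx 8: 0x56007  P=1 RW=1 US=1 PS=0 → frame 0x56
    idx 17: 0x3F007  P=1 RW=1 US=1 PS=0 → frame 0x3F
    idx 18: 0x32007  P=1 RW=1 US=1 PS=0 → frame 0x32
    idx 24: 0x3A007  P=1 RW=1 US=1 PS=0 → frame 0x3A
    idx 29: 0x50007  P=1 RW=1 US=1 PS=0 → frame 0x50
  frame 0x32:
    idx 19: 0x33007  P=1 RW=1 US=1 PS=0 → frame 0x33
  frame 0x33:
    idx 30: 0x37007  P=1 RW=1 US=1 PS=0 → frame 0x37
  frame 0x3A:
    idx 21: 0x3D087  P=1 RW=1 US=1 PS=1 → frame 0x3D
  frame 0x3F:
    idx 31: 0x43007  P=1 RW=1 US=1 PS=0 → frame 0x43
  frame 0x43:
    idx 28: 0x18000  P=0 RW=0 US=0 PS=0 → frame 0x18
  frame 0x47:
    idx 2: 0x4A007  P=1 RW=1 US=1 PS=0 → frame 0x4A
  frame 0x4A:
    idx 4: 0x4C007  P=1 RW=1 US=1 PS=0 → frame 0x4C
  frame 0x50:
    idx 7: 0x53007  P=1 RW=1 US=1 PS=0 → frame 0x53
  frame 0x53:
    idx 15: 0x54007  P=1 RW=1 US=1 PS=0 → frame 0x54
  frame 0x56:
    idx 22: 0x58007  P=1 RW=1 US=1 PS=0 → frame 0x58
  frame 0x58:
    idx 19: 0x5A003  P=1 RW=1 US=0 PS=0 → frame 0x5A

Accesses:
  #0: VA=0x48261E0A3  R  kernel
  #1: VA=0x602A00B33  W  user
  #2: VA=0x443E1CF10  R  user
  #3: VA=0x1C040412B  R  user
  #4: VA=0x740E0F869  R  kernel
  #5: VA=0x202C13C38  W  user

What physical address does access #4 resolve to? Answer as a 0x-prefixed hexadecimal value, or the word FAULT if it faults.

Walk each access:
#0 VA=0x48261E0A3 (r,kernel):
  [0] read 0x31 idx=18: raw=0x32007 flags P=1 W=1 U=1 S=0
  [1] read 0x32 idx=19: raw=0x33007 flags P=1 W=1 U=1 S=0
  [2] read 0x33 idx=30: raw=0x37007 flags P=1 W=1 U=1 S=0
  ✓ 0x370A3  — 3 lookups
#1 VA=0x602A00B33 (w,user):
  [0] read 0x31 idx=24: raw=0x3A007 flags P=1 W=1 U=1 S=0
  [1] read 0x3A idx=21: raw=0x3D087 flags P=1 W=1 U=1 S=1
  ✓ 0x3DB33 (huge @L1)  — 2 lookups
#2 VA=0x443E1CF10 (r,user):
  [0] read 0x31 idx=17: raw=0x3F007 flags P=1 W=1 U=1 S=0
  [1] read 0x3F idx=31: raw=0x43007 flags P=1 W=1 U=1 S=0
  [2] read 0x43 idx=28: raw=0x18000 flags P=0 W=0 U=0 S=0
  ✗ PAGE_NOT_PRESENT  [3 reads]
#3 VA=0x1C040412B (r,user):
  [0] read 0x31 idx=7: raw=0x47007 flags P=1 W=1 U=1 S=0
  [1] read 0x47 idx=2: raw=0x4A007 flags P=1 W=1 U=1 S=0
  [2] read 0x4A idx=4: raw=0x4C007 flags P=1 W=1 U=1 S=0
  ✓ 0x4C12B  — 3 lookups
#4 VA=0x740E0F869 (r,kernel):
  [0] read 0x31 idx=29: raw=0x50007 flags P=1 W=1 U=1 S=0
  [1] read 0x50 idx=7: raw=0x53007 flags P=1 W=1 U=1 S=0
  [2] read 0x53 idx=15: raw=0x54007 flags P=1 W=1 U=1 S=0
  ✓ 0x54869  — 3 lookups
#5 VA=0x202C13C38 (w,user):
  [0] read 0x31 idx=8: raw=0x56007 flags P=1 W=1 U=1 S=0
  [1] read 0x56 idx=22: raw=0x58007 flags P=1 W=1 U=1 S=0
  [2] read 0x58 idx=19: raw=0x5A003 flags P=1 W=1 U=0 S=0
  ✗ PROTECTION_VIOLATION  [3 reads]

Access #4 PA: 0x54869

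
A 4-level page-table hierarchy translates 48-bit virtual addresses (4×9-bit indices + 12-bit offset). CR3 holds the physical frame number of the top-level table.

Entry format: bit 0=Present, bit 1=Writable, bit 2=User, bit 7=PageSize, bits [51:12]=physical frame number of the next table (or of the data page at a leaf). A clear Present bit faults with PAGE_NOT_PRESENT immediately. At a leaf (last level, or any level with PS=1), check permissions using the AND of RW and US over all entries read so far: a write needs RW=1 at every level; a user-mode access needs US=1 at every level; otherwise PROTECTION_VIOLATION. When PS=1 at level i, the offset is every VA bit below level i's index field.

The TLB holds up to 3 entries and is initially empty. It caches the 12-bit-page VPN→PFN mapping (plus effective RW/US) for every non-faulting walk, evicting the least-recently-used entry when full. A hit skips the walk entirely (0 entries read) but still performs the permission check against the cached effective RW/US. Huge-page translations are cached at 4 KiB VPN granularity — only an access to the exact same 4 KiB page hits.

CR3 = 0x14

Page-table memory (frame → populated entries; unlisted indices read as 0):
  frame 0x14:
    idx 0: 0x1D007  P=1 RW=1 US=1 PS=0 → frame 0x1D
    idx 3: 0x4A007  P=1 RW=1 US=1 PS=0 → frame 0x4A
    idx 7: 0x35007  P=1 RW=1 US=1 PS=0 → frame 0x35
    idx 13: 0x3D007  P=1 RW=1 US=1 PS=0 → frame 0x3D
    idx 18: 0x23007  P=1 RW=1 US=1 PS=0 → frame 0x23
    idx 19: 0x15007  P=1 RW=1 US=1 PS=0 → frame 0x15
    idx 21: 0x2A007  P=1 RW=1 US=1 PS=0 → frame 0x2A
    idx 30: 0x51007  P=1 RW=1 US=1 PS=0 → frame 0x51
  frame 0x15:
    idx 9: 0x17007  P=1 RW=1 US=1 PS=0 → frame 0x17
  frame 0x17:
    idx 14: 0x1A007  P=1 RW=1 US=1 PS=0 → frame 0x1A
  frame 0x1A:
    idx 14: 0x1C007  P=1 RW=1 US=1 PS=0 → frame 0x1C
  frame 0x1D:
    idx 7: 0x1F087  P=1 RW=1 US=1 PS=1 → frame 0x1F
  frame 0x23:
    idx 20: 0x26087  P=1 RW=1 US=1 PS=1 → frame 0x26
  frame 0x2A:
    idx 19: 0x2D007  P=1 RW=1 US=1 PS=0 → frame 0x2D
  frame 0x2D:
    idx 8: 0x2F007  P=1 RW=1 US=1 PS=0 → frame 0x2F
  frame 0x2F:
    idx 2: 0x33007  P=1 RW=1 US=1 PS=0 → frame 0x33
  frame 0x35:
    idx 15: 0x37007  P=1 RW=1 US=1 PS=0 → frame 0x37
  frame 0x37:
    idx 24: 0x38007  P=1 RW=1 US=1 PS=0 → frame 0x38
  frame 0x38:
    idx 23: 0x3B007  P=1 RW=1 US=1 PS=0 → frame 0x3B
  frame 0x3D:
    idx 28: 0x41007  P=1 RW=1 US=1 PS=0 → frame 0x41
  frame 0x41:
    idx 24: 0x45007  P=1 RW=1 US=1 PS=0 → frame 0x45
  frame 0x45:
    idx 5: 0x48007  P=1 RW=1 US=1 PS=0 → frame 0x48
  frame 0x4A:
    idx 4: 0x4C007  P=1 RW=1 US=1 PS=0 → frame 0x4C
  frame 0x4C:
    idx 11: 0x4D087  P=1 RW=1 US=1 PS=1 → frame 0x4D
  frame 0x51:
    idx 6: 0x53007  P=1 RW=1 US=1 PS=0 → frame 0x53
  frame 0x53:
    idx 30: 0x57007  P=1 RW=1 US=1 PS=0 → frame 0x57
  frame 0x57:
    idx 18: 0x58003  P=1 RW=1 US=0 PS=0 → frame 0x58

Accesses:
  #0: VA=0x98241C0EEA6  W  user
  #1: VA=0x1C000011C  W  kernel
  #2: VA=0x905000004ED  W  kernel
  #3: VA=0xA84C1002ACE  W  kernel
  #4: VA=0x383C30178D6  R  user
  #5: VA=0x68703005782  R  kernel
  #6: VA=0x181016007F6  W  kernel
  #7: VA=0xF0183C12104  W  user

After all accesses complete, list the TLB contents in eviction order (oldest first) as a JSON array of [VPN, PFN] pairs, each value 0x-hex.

Walk each access:
#0 VA=0x98241C0EEA6 (w,user):
  L0 @0x14[19] → 0x15007  P=1,RW=1,US=1,PS=0
  L1 @0x15[9] → 0x17007  P=1,RW=1,US=1,PS=0
  L2 @0x17[14] → 0x1A007  P=1,RW=1,US=1,PS=0
  L3 @0x1A[14] → 0x1C007  P=1,RW=1,US=1,PS=0
  ✓ 0x1CEA6  — 4 lookups
#1 VA=0x1C000011C (w,kernel):
  L0 @0x14[0] → 0x1D007  P=1,RW=1,US=1,PS=0
  L1 @0x1D[7] → 0x1F087  P=1,RW=1,US=1,PS=1
  ✓ 0x1F11C (huge @L1)  — 2 lookups
#2 VA=0x905000004ED (w,kernel):
  L0 @0x14[18] → 0x23007  P=1,RW=1,US=1,PS=0
  L1 @0x23[20] → 0x26087  P=1,RW=1,US=1,PS=1
  ✓ 0x264ED (huge @L1)  — 2 lookups
#3 VA=0xA84C1002ACE (w,kernel):
  L0 @0x14[21] → 0x2A007  P=1,RW=1,US=1,PS=0
  L1 @0x2A[19] → 0x2D007  P=1,RW=1,US=1,PS=0
  L2 @0x2D[8] → 0x2F007  P=1,RW=1,US=1,PS=0
  L3 @0x2F[2] → 0x33007  P=1,RW=1,US=1,PS=0
  ✓ 0x33ACE  — 4 lookups
#4 VA=0x383C30178D6 (r,user):
  L0 @0x14[7] → 0x35007  P=1,RW=1,US=1,PS=0
  L1 @0x35[15] → 0x37007  P=1,RW=1,US=1,PS=0
  L2 @0x37[24] → 0x38007  P=1,RW=1,US=1,PS=0
  L3 @0x38[23] → 0x3B007  P=1,RW=1,US=1,PS=0
  ✓ 0x3B8D6  — 4 lookups
#5 VA=0x68703005782 (r,kernel):
  L0 @0x14[13] → 0x3D007  P=1,RW=1,US=1,PS=0
  L1 @0x3D[28] → 0x41007  P=1,RW=1,US=1,PS=0
  L2 @0x41[24] → 0x45007  P=1,RW=1,US=1,PS=0
  L3 @0x45[5] → 0x48007  P=1,RW=1,US=1,PS=0
  ✓ 0x48782  — 4 lookups
#6 VA=0x181016007F6 (w,kernel):
  L0 @0x14[3] → 0x4A007  P=1,RW=1,US=1,PS=0
  L1 @0x4A[4] → 0x4C007  P=1,RW=1,US=1,PS=0
  L2 @0x4C[11] → 0x4D087  P=1,RW=1,US=1,PS=1
  ✓ 0x4D7F6 (huge @L2)  — 3 lookups
#7 VA=0xF0183C12104 (w,user):
  L0 @0x14[30] → 0x51007  P=1,RW=1,US=1,PS=0
  L1 @0x51[6] → 0x53007  P=1,RW=1,US=1,PS=0
  L2 @0x53[30] → 0x57007  P=1,RW=1,US=1,PS=0
  L3 @0x57[18] → 0x58003  P=1,RW=1,US=0,PS=0
  → PROTECTION_VIOLATION  (4 entries read)

TLB: [["0x383C3017", "0x3B"], ["0x68703005", "0x48"], ["0x18101600", "0x4D"]]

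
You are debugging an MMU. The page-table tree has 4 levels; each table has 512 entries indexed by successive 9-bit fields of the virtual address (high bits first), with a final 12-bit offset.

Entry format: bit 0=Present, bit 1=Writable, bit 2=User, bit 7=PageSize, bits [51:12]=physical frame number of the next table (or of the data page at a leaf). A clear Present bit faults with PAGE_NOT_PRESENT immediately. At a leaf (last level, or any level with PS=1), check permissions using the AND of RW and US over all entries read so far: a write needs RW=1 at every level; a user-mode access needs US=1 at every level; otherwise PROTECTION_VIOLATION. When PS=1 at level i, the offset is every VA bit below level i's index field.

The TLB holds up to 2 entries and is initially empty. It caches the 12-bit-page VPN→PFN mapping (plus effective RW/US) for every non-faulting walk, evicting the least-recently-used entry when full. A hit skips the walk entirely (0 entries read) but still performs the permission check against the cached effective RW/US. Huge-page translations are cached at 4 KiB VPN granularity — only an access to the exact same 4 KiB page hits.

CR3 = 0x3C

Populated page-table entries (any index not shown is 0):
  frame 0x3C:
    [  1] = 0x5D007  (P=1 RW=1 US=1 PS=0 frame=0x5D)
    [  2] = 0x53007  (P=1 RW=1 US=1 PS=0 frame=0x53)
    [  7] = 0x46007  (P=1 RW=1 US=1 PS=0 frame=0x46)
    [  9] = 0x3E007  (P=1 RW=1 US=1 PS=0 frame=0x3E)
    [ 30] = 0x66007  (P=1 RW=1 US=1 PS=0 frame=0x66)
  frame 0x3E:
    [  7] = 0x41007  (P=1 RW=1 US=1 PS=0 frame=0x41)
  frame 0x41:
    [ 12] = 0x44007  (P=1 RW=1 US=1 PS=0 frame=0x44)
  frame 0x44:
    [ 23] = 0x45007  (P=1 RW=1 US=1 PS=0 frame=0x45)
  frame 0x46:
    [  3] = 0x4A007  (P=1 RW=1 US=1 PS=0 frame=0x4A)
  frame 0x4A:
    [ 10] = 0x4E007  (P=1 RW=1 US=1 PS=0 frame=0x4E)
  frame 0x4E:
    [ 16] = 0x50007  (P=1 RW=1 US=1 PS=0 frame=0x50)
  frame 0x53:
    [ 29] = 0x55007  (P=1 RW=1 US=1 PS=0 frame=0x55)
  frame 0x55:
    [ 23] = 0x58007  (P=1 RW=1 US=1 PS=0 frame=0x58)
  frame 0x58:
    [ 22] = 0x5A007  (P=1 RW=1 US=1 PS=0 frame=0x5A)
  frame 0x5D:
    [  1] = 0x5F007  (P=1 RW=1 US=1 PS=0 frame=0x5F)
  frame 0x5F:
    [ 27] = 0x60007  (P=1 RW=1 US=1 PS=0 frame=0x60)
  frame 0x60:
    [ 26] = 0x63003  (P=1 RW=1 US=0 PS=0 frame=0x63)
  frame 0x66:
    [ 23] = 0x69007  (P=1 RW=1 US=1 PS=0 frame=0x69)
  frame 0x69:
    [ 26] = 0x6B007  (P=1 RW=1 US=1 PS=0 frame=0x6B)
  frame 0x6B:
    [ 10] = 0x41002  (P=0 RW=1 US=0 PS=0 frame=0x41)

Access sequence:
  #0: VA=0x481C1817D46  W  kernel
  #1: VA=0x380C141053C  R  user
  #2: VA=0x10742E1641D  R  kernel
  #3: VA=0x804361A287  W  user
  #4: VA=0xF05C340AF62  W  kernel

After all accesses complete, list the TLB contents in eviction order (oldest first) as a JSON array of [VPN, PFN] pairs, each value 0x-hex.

Trace:
#0 VA=0x481C1817D46 (w,kernel):
  [0] read 0x3C idx=9: raw=0x3E007 flags P=1 W=1 U=1 S=0
  [1] read 0x3E idx=7: raw=0x41007 flags P=1 W=1 U=1 S=0
  [2] read 0x41 idx=12: raw=0x44007 flags P=1 W=1 U=1 S=0
  [3] read 0x44 idx=23: raw=0x45007 flags P=1 W=1 U=1 S=0
  → PA=0x45D46  (4 entries read)
#1 VA=0x380C141053C (r,user):
  [0] read 0x3C idx=7: raw=0x46007 flags P=1 W=1 U=1 S=0
  [1] read 0x46 idx=3: raw=0x4A007 flags P=1 W=1 U=1 S=0
  [2] read 0x4A idx=10: raw=0x4E007 flags P=1 W=1 U=1 S=0
  [3] read 0x4E idx=16: raw=0x50007 flags P=1 W=1 U=1 S=0
  → PA=0x5053C  (4 entries read)
#2 VA=0x10742E1641D (r,kernel):
  [0] read 0x3C idx=2: raw=0x53007 flags P=1 W=1 U=1 S=0
  [1] read 0x53 idx=29: raw=0x55007 flags P=1 W=1 U=1 S=0
  [2] read 0x55 idx=23: raw=0x58007 flags P=1 W=1 U=1 S=0
  [3] read 0x58 idx=22: raw=0x5A007 flags P=1 W=1 U=1 S=0
  → PA=0x5A41D  (4 entries read)
#3 VA=0x804361A287 (w,user):
  [0] read 0x3C idx=1: raw=0x5D007 flags P=1 W=1 U=1 S=0
  [1] read 0x5D idx=1: raw=0x5F007 flags P=1 W=1 U=1 S=0
  [2] read 0x5F idx=27: raw=0x60007 flags P=1 W=1 U=1 S=0
  [3] read 0x60 idx=26: raw=0x63003 flags P=1 W=1 U=0 S=0
  → PROTECTION_VIOLATION  (4 entries read)
#4 VA=0xF05C340AF62 (w,kernel):
  [0] read 0x3C idx=30: raw=0x66007 flags P=1 W=1 U=1 S=0
  [1] read 0x66 idx=23: raw=0x69007 flags P=1 W=1 U=1 S=0
  [2] read 0x69 idx=26: raw=0x6B007 flags P=1 W=1 U=1 S=0
  [3] read 0x6B idx=10: raw=0x41002 flags P=0 W=1 U=0 S=0
  → PAGE_NOT_PRESENT  (4 entries read)

TLB: [["0x380C1410", "0x50"], ["0x10742E16", "0x5A"]]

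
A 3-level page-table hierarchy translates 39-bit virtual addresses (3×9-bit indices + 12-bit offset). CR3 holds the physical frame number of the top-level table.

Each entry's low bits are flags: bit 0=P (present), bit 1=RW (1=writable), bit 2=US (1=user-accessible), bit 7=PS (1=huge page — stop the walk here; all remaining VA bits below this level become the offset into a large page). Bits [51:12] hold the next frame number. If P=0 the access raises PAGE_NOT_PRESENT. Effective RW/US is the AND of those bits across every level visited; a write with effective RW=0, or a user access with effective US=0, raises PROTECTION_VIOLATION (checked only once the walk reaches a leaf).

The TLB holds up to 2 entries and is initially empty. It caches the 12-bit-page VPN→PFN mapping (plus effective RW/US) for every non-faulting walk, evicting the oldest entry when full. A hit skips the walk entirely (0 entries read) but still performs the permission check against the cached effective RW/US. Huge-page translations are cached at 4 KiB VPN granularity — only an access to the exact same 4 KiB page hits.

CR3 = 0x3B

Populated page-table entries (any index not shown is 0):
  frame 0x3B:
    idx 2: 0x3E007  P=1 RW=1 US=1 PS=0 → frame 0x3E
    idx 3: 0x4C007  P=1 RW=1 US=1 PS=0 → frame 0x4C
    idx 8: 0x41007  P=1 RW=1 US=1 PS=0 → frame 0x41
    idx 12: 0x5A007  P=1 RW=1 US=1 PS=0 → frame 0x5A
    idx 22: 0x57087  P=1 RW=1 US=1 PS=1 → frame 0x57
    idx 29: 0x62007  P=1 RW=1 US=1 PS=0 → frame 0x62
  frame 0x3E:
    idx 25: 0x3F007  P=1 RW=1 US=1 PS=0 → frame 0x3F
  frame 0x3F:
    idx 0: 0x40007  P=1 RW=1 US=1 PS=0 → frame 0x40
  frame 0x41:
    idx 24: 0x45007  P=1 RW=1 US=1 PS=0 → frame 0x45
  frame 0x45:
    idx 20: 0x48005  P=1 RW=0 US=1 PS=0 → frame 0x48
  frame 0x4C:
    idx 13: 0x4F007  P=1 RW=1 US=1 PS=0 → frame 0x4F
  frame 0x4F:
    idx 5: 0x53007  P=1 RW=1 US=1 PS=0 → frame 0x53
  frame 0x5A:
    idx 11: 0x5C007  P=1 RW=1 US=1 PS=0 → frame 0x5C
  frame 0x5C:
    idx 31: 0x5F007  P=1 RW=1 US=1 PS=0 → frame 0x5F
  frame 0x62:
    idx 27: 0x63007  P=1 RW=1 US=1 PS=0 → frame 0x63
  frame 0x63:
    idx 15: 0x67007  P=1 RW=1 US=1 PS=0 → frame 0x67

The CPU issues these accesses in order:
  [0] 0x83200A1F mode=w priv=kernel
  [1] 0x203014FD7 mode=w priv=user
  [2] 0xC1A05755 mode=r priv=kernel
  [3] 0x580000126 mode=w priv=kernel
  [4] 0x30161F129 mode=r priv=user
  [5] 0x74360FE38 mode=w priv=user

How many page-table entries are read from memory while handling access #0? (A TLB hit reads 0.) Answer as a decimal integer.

Trace:
#0 VA=0x83200A1F (w,kernel):
  L0 @0x3B[2] → 0x3E007  P=1,RW=1,US=1,PS=0
  L1 @0x3E[25] → 0x3F007  P=1,RW=1,US=1,PS=0
  L2 @0x3F[0] → 0x40007  P=1,RW=1,US=1,PS=0
  ⇒ phys 0x40A1F  [3 reads]
#1 VA=0x203014FD7 (w,user):
  L0 @0x3B[8] → 0x41007  P=1,RW=1,US=1,PS=0
  L1 @0x41[24] → 0x45007  P=1,RW=1,US=1,PS=0
  L2 @0x45[20] → 0x48005  P=1,RW=0,US=1,PS=0
  → PROTECTION_VIOLATION  (3 entries read)
#2 VA=0xC1A05755 (r,kernel):
  L0 @0x3B[3] → 0x4C007  P=1,RW=1,US=1,PS=0
  L1 @0x4C[13] → 0x4F007  P=1,RW=1,US=1,PS=0
  L2 @0x4F[5] → 0x53007  P=1,RW=1,US=1,PS=0
  ⇒ phys 0x53755  [3 reads]
#3 VA=0x580000126 (w,kernel):
  L0 @0x3B[22] → 0x57087  P=1,RW=1,US=1,PS=1
  ⇒ phys 0x57126 (huge @L0)  [1 reads]
#4 VA=0x30161F129 (r,user):
  L0 @0x3B[12] → 0x5A007  P=1,RW=1,US=1,PS=0
  L1 @0x5A[11] → 0x5C007  P=1,RW=1,US=1,PS=0
  L2 @0x5C[31] → 0x5F007  P=1,RW=1,US=1,PS=0
  ⇒ phys 0x5F129  [3 reads]
#5 VA=0x74360FE38 (w,user):
  L0 @0x3B[29] → 0x62007  P=1,RW=1,US=1,PS=0
  L1 @0x62[27] → 0x63007  P=1,RW=1,US=1,PS=0
  L2 @0x63[15] → 0x67007  P=1,RW=1,US=1,PS=0
  ⇒ phys 0x67E38  [3 reads]

Entries read for #0: 3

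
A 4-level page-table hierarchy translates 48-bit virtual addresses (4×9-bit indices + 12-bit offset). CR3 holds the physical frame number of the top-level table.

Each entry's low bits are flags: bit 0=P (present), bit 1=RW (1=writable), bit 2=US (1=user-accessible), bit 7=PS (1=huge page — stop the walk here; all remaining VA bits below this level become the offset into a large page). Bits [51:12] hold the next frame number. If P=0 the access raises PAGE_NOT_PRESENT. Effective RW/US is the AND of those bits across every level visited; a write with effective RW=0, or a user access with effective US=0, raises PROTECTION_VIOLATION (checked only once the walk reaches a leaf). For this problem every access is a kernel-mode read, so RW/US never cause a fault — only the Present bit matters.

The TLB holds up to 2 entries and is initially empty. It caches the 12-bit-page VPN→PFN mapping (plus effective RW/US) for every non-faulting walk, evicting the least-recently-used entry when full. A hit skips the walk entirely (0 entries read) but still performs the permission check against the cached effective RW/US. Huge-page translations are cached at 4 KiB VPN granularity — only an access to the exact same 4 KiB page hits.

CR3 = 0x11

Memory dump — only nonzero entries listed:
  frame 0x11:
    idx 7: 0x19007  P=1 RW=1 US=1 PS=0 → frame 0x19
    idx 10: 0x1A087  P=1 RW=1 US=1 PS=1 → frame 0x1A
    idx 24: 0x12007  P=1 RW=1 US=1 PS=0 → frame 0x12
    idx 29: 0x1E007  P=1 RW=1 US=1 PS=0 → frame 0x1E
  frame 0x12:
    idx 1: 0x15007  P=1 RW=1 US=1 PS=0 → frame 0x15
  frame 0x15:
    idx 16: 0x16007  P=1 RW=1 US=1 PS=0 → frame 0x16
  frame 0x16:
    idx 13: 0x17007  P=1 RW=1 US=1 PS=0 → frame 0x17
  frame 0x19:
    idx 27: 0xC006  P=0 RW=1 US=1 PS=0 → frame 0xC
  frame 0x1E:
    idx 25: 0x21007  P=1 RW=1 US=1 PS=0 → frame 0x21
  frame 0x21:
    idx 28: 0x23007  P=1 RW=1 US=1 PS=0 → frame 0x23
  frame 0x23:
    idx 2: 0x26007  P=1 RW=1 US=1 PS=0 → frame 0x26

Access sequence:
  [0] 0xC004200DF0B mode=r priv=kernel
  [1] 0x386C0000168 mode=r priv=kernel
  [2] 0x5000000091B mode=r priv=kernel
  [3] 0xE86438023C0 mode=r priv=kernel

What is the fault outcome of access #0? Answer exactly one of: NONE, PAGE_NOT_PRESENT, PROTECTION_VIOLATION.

Trace:
#0 VA=0xC004200DF0B (r,kernel):
  [0] read 0x11 idx=24: raw=0x12007 flags P=1 W=1 U=1 S=0
  [1] read 0x12 idx=1: raw=0x15007 flags P=1 W=1 U=1 S=0
  [2] read 0x15 idx=16: raw=0x16007 flags P=1 W=1 U=1 S=0
  [3] read 0x16 idx=13: raw=0x17007 flags P=1 W=1 U=1 S=0
  ⇒ phys 0x17F0B  [4 reads]
#1 VA=0x386C0000168 (r,kernel):
  [0] read 0x11 idx=7: raw=0x19007 flags P=1 W=1 U=1 S=0
  [1] read 0x19 idx=27: raw=0xC006 flags P=0 W=1 U=1 S=0
  → PAGE_NOT_PRESENT  (2 entries read)
#2 VA=0x5000000091B (r,kernel):
  [0] read 0x11 idx=10: raw=0x1A087 flags P=1 W=1 U=1 S=1
  ⇒ phys 0x1A91B (huge @L0)  [1 reads]
#3 VA=0xE86438023C0 (r,kernel):
  [0] read 0x11 idx=29: raw=0x1E007 flags P=1 W=1 U=1 S=0
  [1] read 0x1E idx=25: raw=0x21007 flags P=1 W=1 U=1 S=0
  [2] read 0x21 idx=28: raw=0x23007 flags P=1 W=1 U=1 S=0
  [3] read 0x23 idx=2: raw=0x26007 flags P=1 W=1 U=1 S=0
  ⇒ phys 0x263C0  [4 reads]

Access #0 fault: NONE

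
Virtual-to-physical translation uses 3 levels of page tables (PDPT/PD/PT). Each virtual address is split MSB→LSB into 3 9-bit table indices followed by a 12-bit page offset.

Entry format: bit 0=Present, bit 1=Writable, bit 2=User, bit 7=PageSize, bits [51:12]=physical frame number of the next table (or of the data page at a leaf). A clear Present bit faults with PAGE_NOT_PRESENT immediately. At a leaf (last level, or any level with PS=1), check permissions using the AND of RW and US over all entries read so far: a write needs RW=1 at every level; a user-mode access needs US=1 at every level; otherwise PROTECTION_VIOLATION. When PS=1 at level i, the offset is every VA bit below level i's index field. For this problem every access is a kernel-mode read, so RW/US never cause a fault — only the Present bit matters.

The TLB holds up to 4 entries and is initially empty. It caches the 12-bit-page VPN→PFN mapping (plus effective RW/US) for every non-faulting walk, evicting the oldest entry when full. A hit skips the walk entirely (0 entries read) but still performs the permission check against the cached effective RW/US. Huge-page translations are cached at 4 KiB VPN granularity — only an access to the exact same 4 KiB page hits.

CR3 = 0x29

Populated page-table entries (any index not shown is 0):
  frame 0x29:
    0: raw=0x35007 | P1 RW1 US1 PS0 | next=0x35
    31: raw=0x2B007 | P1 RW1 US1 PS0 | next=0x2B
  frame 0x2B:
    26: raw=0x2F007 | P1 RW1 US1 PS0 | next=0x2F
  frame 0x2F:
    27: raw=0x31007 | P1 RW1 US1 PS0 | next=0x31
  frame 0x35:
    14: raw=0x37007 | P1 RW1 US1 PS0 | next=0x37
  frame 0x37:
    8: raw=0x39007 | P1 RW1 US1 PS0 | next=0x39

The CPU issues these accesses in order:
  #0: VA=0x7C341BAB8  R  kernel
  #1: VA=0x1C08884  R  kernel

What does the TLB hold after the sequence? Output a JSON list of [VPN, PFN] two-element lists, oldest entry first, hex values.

Per-access translation:
#0 VA=0x7C341BAB8 (r,kernel):
  L0 @0x29[31] → 0x2B007  P=1,RW=1,US=1,PS=0
  L1 @0x2B[26] → 0x2F007  P=1,RW=1,US=1,PS=0
  L2 @0x2F[27] → 0x31007  P=1,RW=1,US=1,PS=0
  → PA=0x31AB8  (3 entries read)
#1 VA=0x1C08884 (r,kernel):
  L0 @0x29[0] → 0x35007  P=1,RW=1,US=1,PS=0
  L1 @0x35[14] → 0x37007  P=1,RW=1,US=1,PS=0
  L2 @0x37[8] → 0x39007  P=1,RW=1,US=1,PS=0
  → PA=0x39884  (3 entries read)

TLB: [["0x7C341B", "0x31"], ["0x1C08", "0x39"]]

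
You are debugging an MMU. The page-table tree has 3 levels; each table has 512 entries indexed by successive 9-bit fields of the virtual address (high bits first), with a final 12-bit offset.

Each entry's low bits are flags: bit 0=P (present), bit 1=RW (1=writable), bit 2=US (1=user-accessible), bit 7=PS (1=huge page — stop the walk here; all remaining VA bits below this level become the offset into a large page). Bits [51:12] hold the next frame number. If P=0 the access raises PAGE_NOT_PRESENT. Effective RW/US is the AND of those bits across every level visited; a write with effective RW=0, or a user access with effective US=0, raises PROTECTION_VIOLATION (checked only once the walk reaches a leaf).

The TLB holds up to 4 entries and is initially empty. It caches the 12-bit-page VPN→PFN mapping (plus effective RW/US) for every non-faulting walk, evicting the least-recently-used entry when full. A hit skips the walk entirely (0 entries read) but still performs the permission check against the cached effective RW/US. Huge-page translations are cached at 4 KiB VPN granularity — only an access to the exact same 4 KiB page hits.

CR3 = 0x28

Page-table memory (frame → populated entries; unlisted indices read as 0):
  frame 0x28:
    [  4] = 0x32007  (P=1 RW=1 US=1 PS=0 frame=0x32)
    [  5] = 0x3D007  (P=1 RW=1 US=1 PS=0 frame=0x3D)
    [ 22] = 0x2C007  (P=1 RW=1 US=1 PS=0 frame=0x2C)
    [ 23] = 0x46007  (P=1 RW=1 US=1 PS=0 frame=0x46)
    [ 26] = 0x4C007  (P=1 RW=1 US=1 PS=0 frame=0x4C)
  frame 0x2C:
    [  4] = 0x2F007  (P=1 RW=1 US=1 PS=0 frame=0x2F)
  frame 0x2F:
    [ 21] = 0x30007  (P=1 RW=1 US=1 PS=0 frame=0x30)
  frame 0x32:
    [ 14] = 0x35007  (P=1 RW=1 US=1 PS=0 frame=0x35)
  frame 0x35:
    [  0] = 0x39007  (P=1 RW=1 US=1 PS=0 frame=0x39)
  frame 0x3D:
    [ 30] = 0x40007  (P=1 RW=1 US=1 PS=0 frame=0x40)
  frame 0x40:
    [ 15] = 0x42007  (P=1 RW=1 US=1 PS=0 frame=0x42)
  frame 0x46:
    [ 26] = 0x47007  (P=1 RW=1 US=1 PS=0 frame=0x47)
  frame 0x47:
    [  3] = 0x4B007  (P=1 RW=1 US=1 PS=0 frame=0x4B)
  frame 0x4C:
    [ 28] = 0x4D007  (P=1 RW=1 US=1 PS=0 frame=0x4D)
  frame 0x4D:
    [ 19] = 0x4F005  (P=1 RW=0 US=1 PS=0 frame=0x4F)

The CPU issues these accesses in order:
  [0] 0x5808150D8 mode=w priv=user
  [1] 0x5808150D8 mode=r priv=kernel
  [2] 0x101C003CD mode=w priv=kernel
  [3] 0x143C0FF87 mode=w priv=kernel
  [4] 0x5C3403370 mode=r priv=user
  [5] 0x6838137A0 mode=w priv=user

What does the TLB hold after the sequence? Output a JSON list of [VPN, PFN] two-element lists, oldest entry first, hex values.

Trace:
#0 VA=0x5808150D8 (w,user):
  [0] read 0x28 idx=22: raw=0x2C007 flags P=1 W=1 U=1 S=0
  [1] read 0x2C idx=4: raw=0x2F007 flags P=1 W=1 U=1 S=0
  [2] read 0x2F idx=21: raw=0x30007 flags P=1 W=1 U=1 S=0
  → PA=0x300D8  (3 entries read)
#1 VA=0x5808150D8 (r,kernel):
  TLB hit vpn=0x580815 → PA=0x300D8
#2 VA=0x101C003CD (w,kernel):
  [0] read 0x28 idx=4: raw=0x32007 flags P=1 W=1 U=1 S=0
  [1] read 0x32 idx=14: raw=0x35007 flags P=1 W=1 U=1 S=0
  [2] read 0x35 idx=0: raw=0x39007 flags P=1 W=1 U=1 S=0
  → PA=0x393CD  (3 entries read)
#3 VA=0x143C0FF87 (w,kernel):
  [0] read 0x28 idx=5: raw=0x3D007 flags P=1 W=1 U=1 S=0
  [1] read 0x3D idx=30: raw=0x40007 flags P=1 W=1 U=1 S=0
  [2] read 0x40 idx=15: raw=0x42007 flags P=1 W=1 U=1 S=0
  → PA=0x42F87  (3 entries read)
#4 VA=0x5C3403370 (r,user):
  [0] read 0x28 idx=23: raw=0x46007 flags P=1 W=1 U=1 S=0
  [1] read 0x46 idx=26: raw=0x47007 flags P=1 W=1 U=1 S=0
  [2] read 0x47 idx=3: raw=0x4B007 flags P=1 W=1 U=1 S=0
  → PA=0x4B370  (3 entries read)
#5 VA=0x6838137A0 (w,user):
  [0] read 0x28 idx=26: raw=0x4C007 flags P=1 W=1 U=1 S=0
  [1] read 0x4C idx=28: raw=0x4D007 flags P=1 W=1 U=1 S=0
  [2] read 0x4D idx=19: raw=0x4F005 flags P=1 W=0 U=1 S=0
  → PROTECTION_VIOLATION  (3 entries read)

TLB: [["0x580815", "0x30"], ["0x101C00", "0x39"], ["0x143C0F", "0x42"], ["0x5C3403", "0x4B"]]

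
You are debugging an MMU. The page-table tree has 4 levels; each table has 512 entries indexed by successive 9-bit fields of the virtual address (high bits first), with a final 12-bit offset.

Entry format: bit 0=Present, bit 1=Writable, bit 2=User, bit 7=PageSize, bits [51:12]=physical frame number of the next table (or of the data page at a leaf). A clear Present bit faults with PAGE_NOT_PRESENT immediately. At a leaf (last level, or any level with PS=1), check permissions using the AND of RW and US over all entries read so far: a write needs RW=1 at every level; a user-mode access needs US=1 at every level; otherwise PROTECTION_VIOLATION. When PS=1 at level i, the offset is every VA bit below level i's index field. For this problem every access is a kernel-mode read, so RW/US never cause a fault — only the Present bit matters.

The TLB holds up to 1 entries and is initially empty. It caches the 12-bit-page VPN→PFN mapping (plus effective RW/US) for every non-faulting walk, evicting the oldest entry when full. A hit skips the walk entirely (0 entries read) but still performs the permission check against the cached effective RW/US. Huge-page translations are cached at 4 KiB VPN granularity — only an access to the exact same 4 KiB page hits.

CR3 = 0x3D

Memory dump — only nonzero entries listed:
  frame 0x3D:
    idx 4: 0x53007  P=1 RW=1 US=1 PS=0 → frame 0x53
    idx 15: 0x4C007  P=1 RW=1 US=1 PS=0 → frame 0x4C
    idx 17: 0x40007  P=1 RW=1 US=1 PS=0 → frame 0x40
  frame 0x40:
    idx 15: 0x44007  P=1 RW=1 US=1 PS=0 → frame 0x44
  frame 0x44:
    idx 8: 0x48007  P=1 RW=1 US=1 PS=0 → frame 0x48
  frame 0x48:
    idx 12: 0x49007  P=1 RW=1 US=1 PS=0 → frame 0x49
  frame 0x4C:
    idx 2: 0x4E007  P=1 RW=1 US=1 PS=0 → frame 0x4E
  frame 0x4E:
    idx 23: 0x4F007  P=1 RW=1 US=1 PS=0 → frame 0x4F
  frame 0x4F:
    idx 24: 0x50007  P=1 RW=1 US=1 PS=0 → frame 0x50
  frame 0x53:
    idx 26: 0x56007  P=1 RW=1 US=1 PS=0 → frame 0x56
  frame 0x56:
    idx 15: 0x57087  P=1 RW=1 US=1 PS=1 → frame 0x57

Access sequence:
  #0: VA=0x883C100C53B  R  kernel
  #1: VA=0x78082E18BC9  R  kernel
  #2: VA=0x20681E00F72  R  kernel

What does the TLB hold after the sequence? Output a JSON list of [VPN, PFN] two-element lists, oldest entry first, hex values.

Walk each access:
#0 VA=0x883C100C53B (r,kernel):
  lvl0: tbl 0x3D, slot 17 ⇒ 0x40007 (P1/RW1/US1/PS0)
  lvl1: tbl 0x40, slot 15 ⇒ 0x44007 (P1/RW1/US1/PS0)
  lvl2: tbl 0x44, slot 8 ⇒ 0x48007 (P1/RW1/US1/PS0)
  lvl3: tbl 0x48, slot 12 ⇒ 0x49007 (P1/RW1/US1/PS0)
  → PA=0x4953B  (4 entries read)
#1 VA=0x78082E18BC9 (r,kernel):
  lvl0: tbl 0x3D, slot 15 ⇒ 0x4C007 (P1/RW1/US1/PS0)
  lvl1: tbl 0x4C, slot 2 ⇒ 0x4E007 (P1/RW1/US1/PS0)
  lvl2: tbl 0x4E, slot 23 ⇒ 0x4F007 (P1/RW1/US1/PS0)
  lvl3: tbl 0x4F, slot 24 ⇒ 0x50007 (P1/RW1/US1/PS0)
  → PA=0x50BC9  (4 entries read)
#2 VA=0x20681E00F72 (r,kernel):
  lvl0: tbl 0x3D, slot 4 ⇒ 0x53007 (P1/RW1/US1/PS0)
  lvl1: tbl 0x53, slot 26 ⇒ 0x56007 (P1/RW1/US1/PS0)
  lvl2: tbl 0x56, slot 15 ⇒ 0x57087 (P1/RW1/US1/PS1)
  → PA=0x57F72 (huge @L2)  (3 entries read)

TLB: [["0x20681E00", "0x57"]]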